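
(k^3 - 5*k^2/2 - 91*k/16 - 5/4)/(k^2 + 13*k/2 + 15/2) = (16*k^3 - 40*k^2 - 91*k - 20)/(8*(2*k^2 + 13*k + 15))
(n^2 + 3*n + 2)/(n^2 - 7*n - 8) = (n + 2)/(n - 8)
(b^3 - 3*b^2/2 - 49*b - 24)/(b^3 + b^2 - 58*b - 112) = (b^2 + 13*b/2 + 3)/(b^2 + 9*b + 14)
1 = 1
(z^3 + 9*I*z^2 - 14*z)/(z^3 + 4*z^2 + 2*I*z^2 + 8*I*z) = (z + 7*I)/(z + 4)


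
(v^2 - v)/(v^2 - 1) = v/(v + 1)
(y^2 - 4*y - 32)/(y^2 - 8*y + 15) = (y^2 - 4*y - 32)/(y^2 - 8*y + 15)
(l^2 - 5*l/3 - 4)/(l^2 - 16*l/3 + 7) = (3*l + 4)/(3*l - 7)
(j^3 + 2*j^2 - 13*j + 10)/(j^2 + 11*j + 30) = (j^2 - 3*j + 2)/(j + 6)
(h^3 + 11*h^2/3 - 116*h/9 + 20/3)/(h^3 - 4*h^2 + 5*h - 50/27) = 3*(h + 6)/(3*h - 5)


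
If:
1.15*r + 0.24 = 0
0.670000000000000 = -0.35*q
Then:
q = -1.91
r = -0.21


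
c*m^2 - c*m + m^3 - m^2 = m*(c + m)*(m - 1)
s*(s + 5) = s^2 + 5*s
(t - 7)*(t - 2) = t^2 - 9*t + 14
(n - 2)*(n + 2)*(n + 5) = n^3 + 5*n^2 - 4*n - 20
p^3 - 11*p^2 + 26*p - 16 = (p - 8)*(p - 2)*(p - 1)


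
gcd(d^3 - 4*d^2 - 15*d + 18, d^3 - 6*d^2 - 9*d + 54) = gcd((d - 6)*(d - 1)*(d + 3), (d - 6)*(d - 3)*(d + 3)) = d^2 - 3*d - 18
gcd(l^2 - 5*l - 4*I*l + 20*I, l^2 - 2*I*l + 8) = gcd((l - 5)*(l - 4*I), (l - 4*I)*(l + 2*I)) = l - 4*I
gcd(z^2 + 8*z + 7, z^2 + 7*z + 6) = z + 1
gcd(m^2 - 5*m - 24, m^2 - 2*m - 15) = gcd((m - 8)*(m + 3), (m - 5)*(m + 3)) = m + 3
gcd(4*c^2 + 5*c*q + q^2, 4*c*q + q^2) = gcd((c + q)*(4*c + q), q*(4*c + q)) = 4*c + q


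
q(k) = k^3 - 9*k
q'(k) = 3*k^2 - 9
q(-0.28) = 2.50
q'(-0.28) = -8.76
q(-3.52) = -11.93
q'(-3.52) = 28.17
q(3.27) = 5.54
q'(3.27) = 23.08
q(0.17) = -1.53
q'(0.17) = -8.91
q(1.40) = -9.86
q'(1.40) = -3.12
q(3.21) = 4.19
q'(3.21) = 21.91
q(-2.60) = 5.82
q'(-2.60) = 11.28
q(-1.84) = 10.33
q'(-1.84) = 1.16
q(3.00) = 0.00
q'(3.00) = 18.00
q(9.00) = 648.00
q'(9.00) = 234.00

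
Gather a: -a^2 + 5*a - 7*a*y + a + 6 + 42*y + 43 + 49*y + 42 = -a^2 + a*(6 - 7*y) + 91*y + 91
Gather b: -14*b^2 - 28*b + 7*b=-14*b^2 - 21*b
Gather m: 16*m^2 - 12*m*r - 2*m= 16*m^2 + m*(-12*r - 2)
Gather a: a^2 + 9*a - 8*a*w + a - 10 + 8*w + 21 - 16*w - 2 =a^2 + a*(10 - 8*w) - 8*w + 9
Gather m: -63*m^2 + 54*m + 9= -63*m^2 + 54*m + 9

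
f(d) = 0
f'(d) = 0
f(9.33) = 0.00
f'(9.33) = 0.00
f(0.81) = 0.00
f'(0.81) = 0.00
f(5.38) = 0.00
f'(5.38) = 0.00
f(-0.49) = 0.00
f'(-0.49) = 0.00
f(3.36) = 0.00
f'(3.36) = 0.00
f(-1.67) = 0.00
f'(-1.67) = 0.00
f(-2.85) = 0.00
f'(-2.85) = 0.00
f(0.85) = 0.00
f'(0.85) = 0.00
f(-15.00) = 0.00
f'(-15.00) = 0.00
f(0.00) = 0.00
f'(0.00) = 0.00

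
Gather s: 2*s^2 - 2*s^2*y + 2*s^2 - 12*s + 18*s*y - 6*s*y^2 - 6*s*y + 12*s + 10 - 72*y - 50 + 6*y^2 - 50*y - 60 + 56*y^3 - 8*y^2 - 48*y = s^2*(4 - 2*y) + s*(-6*y^2 + 12*y) + 56*y^3 - 2*y^2 - 170*y - 100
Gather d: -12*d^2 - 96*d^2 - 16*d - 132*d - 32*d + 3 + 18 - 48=-108*d^2 - 180*d - 27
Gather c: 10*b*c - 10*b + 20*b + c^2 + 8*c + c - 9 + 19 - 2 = 10*b + c^2 + c*(10*b + 9) + 8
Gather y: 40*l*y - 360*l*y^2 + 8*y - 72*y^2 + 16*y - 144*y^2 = y^2*(-360*l - 216) + y*(40*l + 24)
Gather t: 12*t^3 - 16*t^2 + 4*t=12*t^3 - 16*t^2 + 4*t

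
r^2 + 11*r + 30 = (r + 5)*(r + 6)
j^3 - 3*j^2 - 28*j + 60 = (j - 6)*(j - 2)*(j + 5)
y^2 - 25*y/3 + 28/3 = (y - 7)*(y - 4/3)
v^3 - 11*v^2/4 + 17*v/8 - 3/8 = (v - 3/2)*(v - 1)*(v - 1/4)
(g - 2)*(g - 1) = g^2 - 3*g + 2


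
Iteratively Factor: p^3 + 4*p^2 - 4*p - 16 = (p - 2)*(p^2 + 6*p + 8) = (p - 2)*(p + 4)*(p + 2)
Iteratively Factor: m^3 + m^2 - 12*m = (m + 4)*(m^2 - 3*m) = m*(m + 4)*(m - 3)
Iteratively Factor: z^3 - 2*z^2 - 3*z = (z)*(z^2 - 2*z - 3) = z*(z + 1)*(z - 3)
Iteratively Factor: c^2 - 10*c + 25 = (c - 5)*(c - 5)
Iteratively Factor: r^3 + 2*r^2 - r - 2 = (r + 1)*(r^2 + r - 2) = (r + 1)*(r + 2)*(r - 1)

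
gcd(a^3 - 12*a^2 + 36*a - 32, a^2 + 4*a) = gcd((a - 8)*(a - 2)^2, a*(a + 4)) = 1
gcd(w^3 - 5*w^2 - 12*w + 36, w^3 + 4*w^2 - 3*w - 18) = w^2 + w - 6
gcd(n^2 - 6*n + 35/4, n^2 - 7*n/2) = n - 7/2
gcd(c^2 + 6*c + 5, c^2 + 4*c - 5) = c + 5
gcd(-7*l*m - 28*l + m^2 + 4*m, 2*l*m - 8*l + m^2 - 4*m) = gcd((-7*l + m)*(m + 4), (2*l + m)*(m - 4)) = 1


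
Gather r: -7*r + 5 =5 - 7*r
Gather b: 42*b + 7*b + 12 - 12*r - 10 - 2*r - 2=49*b - 14*r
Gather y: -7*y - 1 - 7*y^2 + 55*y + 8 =-7*y^2 + 48*y + 7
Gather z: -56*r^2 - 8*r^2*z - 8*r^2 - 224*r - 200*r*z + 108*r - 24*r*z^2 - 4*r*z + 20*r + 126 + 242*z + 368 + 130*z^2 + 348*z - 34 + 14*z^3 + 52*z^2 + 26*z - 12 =-64*r^2 - 96*r + 14*z^3 + z^2*(182 - 24*r) + z*(-8*r^2 - 204*r + 616) + 448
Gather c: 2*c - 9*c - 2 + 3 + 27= 28 - 7*c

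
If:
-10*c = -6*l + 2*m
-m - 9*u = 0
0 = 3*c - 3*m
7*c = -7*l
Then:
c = 0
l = 0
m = 0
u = 0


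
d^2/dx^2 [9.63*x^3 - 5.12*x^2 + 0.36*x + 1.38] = 57.78*x - 10.24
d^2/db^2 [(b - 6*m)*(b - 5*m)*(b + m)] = 6*b - 20*m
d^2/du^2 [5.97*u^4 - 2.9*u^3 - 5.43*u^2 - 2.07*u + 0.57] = 71.64*u^2 - 17.4*u - 10.86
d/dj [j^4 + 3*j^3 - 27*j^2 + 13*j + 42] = 4*j^3 + 9*j^2 - 54*j + 13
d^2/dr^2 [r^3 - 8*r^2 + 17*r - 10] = 6*r - 16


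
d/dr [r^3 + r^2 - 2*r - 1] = 3*r^2 + 2*r - 2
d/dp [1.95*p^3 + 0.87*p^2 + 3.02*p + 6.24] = 5.85*p^2 + 1.74*p + 3.02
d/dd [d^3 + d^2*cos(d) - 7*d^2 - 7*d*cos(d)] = -d^2*sin(d) + 3*d^2 + 7*d*sin(d) + 2*d*cos(d) - 14*d - 7*cos(d)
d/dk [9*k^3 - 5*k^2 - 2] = k*(27*k - 10)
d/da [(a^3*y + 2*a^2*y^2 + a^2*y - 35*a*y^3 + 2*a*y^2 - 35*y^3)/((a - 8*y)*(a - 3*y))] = y*(a^4 - 22*a^3*y + 85*a^2*y^2 - 13*a^2*y + 96*a*y^3 + 118*a*y^2 - 840*y^4 - 337*y^3)/(a^4 - 22*a^3*y + 169*a^2*y^2 - 528*a*y^3 + 576*y^4)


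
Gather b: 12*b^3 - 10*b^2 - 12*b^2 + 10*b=12*b^3 - 22*b^2 + 10*b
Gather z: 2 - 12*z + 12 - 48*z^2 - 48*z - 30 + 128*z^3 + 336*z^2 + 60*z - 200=128*z^3 + 288*z^2 - 216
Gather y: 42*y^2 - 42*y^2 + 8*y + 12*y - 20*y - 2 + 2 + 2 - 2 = 0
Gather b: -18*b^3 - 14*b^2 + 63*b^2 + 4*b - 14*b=-18*b^3 + 49*b^2 - 10*b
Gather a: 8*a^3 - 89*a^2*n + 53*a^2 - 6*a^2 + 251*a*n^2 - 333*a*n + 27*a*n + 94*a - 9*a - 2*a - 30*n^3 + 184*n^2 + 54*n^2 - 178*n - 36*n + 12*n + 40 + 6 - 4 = 8*a^3 + a^2*(47 - 89*n) + a*(251*n^2 - 306*n + 83) - 30*n^3 + 238*n^2 - 202*n + 42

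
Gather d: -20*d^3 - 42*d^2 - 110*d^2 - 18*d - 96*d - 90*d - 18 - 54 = -20*d^3 - 152*d^2 - 204*d - 72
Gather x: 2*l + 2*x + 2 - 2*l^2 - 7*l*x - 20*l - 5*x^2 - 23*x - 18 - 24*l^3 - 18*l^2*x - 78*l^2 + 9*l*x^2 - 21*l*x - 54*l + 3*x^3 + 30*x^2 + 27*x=-24*l^3 - 80*l^2 - 72*l + 3*x^3 + x^2*(9*l + 25) + x*(-18*l^2 - 28*l + 6) - 16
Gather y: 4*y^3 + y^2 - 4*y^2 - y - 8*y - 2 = 4*y^3 - 3*y^2 - 9*y - 2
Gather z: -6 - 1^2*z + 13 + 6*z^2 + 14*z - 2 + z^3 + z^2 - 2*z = z^3 + 7*z^2 + 11*z + 5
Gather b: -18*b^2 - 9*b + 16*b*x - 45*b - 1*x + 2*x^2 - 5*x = -18*b^2 + b*(16*x - 54) + 2*x^2 - 6*x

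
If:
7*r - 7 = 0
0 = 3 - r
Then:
No Solution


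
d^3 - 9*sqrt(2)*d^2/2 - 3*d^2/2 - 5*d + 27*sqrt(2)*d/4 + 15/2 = (d - 3/2)*(d - 5*sqrt(2))*(d + sqrt(2)/2)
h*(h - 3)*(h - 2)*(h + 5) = h^4 - 19*h^2 + 30*h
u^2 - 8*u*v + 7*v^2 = (u - 7*v)*(u - v)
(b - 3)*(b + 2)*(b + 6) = b^3 + 5*b^2 - 12*b - 36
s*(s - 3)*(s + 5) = s^3 + 2*s^2 - 15*s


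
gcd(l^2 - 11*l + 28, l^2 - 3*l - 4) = l - 4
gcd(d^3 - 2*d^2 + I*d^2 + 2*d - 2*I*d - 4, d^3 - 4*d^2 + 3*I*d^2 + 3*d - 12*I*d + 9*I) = 1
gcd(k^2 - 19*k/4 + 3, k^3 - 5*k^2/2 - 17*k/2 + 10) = k - 4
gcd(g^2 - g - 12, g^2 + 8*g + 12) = 1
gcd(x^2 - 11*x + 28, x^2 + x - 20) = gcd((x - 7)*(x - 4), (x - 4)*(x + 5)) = x - 4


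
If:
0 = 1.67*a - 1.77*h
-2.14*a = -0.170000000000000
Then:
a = 0.08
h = 0.07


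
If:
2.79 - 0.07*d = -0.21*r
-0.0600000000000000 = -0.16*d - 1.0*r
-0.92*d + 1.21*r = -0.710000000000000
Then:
No Solution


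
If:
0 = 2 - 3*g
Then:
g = 2/3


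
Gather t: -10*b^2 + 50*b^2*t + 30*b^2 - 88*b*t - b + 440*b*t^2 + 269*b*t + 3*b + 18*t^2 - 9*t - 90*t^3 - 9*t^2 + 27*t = 20*b^2 + 2*b - 90*t^3 + t^2*(440*b + 9) + t*(50*b^2 + 181*b + 18)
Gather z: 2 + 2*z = 2*z + 2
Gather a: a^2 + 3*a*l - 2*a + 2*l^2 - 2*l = a^2 + a*(3*l - 2) + 2*l^2 - 2*l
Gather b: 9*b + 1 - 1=9*b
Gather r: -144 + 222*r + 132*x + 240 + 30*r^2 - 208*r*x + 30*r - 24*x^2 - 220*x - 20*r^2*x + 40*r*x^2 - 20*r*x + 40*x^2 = r^2*(30 - 20*x) + r*(40*x^2 - 228*x + 252) + 16*x^2 - 88*x + 96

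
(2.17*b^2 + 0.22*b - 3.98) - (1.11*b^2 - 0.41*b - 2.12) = 1.06*b^2 + 0.63*b - 1.86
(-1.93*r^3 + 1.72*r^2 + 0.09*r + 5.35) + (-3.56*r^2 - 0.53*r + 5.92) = -1.93*r^3 - 1.84*r^2 - 0.44*r + 11.27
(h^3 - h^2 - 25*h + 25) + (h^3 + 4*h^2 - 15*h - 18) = 2*h^3 + 3*h^2 - 40*h + 7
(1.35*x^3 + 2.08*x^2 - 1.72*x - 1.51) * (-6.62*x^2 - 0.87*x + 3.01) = -8.937*x^5 - 14.9441*x^4 + 13.6403*x^3 + 17.7534*x^2 - 3.8635*x - 4.5451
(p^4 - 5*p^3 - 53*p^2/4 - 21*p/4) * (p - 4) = p^5 - 9*p^4 + 27*p^3/4 + 191*p^2/4 + 21*p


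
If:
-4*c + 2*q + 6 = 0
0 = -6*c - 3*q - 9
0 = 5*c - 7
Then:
No Solution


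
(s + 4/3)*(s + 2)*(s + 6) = s^3 + 28*s^2/3 + 68*s/3 + 16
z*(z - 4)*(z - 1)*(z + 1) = z^4 - 4*z^3 - z^2 + 4*z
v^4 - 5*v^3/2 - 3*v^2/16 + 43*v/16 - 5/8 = (v - 2)*(v - 5/4)*(v - 1/4)*(v + 1)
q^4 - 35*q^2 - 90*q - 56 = (q - 7)*(q + 1)*(q + 2)*(q + 4)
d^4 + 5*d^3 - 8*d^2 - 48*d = d*(d - 3)*(d + 4)^2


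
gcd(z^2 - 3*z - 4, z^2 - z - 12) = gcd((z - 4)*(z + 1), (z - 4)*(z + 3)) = z - 4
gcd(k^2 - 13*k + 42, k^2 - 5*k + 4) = 1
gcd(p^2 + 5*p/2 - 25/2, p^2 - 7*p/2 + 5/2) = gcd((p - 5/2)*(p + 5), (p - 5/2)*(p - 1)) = p - 5/2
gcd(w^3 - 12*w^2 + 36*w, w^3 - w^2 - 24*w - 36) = w - 6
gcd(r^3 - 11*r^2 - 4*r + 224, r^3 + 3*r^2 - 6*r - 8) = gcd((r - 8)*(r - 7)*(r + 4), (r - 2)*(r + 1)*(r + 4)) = r + 4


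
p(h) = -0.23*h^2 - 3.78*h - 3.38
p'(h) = -0.46*h - 3.78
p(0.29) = -4.50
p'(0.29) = -3.91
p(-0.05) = -3.19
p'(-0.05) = -3.76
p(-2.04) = 3.37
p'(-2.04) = -2.84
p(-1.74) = 2.50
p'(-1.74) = -2.98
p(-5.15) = 9.99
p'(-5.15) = -1.41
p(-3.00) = 5.89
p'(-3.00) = -2.40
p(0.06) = -3.61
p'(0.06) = -3.81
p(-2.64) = 5.00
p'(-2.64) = -2.57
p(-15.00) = 1.57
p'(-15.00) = 3.12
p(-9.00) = 12.01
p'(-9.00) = 0.36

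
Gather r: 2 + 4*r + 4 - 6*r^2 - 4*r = 6 - 6*r^2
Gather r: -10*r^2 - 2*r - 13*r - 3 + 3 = -10*r^2 - 15*r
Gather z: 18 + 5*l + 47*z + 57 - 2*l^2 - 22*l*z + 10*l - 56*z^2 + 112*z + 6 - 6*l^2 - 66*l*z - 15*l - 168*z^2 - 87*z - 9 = -8*l^2 - 224*z^2 + z*(72 - 88*l) + 72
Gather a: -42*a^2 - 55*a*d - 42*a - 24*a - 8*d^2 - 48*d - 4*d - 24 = -42*a^2 + a*(-55*d - 66) - 8*d^2 - 52*d - 24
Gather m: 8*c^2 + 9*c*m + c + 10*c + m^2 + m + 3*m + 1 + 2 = 8*c^2 + 11*c + m^2 + m*(9*c + 4) + 3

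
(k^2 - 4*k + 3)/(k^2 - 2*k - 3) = (k - 1)/(k + 1)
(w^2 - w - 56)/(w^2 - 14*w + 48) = (w + 7)/(w - 6)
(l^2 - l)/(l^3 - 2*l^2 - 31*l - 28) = l*(1 - l)/(-l^3 + 2*l^2 + 31*l + 28)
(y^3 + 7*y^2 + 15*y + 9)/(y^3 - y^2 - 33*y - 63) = (y + 1)/(y - 7)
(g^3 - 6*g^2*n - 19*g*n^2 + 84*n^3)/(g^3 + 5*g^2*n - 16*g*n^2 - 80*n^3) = (g^2 - 10*g*n + 21*n^2)/(g^2 + g*n - 20*n^2)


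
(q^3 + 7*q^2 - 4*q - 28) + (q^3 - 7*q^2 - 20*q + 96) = 2*q^3 - 24*q + 68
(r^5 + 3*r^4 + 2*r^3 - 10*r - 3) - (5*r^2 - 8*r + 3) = r^5 + 3*r^4 + 2*r^3 - 5*r^2 - 2*r - 6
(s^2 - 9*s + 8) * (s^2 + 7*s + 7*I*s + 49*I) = s^4 - 2*s^3 + 7*I*s^3 - 55*s^2 - 14*I*s^2 + 56*s - 385*I*s + 392*I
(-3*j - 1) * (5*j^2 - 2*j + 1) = -15*j^3 + j^2 - j - 1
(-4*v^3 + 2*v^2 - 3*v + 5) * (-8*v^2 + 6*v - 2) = 32*v^5 - 40*v^4 + 44*v^3 - 62*v^2 + 36*v - 10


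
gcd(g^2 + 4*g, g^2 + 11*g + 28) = g + 4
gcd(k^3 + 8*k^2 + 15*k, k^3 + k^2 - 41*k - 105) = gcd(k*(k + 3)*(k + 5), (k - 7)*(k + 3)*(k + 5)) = k^2 + 8*k + 15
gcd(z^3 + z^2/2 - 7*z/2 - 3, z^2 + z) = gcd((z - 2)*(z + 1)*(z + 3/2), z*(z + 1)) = z + 1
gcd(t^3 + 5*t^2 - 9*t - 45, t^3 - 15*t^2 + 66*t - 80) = 1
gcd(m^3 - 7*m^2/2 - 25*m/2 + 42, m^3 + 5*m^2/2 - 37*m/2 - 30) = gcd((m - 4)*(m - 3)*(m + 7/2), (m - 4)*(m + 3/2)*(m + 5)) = m - 4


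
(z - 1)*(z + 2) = z^2 + z - 2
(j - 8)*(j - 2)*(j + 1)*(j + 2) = j^4 - 7*j^3 - 12*j^2 + 28*j + 32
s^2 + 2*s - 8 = (s - 2)*(s + 4)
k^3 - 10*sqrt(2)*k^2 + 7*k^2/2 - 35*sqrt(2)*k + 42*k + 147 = (k + 7/2)*(k - 7*sqrt(2))*(k - 3*sqrt(2))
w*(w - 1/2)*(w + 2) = w^3 + 3*w^2/2 - w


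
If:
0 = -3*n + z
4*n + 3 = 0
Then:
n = -3/4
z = -9/4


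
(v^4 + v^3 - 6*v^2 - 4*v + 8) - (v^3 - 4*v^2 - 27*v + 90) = v^4 - 2*v^2 + 23*v - 82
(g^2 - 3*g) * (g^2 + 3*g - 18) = g^4 - 27*g^2 + 54*g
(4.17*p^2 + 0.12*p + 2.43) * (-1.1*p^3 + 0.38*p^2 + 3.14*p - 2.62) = -4.587*p^5 + 1.4526*p^4 + 10.4664*p^3 - 9.6252*p^2 + 7.3158*p - 6.3666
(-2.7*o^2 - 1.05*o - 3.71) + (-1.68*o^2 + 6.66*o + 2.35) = -4.38*o^2 + 5.61*o - 1.36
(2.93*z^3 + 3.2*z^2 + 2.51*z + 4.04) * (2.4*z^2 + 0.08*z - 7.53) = 7.032*z^5 + 7.9144*z^4 - 15.7829*z^3 - 14.1992*z^2 - 18.5771*z - 30.4212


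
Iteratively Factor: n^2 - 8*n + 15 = (n - 3)*(n - 5)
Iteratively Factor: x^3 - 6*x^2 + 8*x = (x)*(x^2 - 6*x + 8) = x*(x - 4)*(x - 2)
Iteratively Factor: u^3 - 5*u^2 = (u)*(u^2 - 5*u) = u*(u - 5)*(u)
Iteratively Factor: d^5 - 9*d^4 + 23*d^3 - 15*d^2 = (d)*(d^4 - 9*d^3 + 23*d^2 - 15*d) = d*(d - 5)*(d^3 - 4*d^2 + 3*d) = d*(d - 5)*(d - 1)*(d^2 - 3*d) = d^2*(d - 5)*(d - 1)*(d - 3)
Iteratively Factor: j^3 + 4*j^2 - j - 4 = (j + 1)*(j^2 + 3*j - 4) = (j - 1)*(j + 1)*(j + 4)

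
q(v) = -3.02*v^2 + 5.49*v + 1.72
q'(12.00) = -66.99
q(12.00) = -367.28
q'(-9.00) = 59.85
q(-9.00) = -292.31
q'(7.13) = -37.58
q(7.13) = -112.66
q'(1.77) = -5.20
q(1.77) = 1.98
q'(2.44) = -9.25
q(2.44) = -2.86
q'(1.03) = -0.73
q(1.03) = 4.17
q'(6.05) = -31.05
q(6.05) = -75.61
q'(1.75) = -5.08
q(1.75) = 2.08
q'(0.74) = 1.02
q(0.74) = 4.13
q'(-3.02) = 23.73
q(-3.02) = -42.40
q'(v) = 5.49 - 6.04*v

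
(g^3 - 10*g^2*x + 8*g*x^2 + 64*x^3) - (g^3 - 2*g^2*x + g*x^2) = -8*g^2*x + 7*g*x^2 + 64*x^3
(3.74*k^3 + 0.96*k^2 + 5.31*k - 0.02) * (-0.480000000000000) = -1.7952*k^3 - 0.4608*k^2 - 2.5488*k + 0.0096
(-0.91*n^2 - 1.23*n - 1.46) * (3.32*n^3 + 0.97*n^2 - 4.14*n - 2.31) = -3.0212*n^5 - 4.9663*n^4 - 2.2729*n^3 + 5.7781*n^2 + 8.8857*n + 3.3726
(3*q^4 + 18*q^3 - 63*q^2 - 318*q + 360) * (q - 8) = 3*q^5 - 6*q^4 - 207*q^3 + 186*q^2 + 2904*q - 2880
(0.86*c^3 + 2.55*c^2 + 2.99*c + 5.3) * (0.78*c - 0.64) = 0.6708*c^4 + 1.4386*c^3 + 0.7002*c^2 + 2.2204*c - 3.392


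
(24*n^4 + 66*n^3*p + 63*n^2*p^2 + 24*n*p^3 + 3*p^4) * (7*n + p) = 168*n^5 + 486*n^4*p + 507*n^3*p^2 + 231*n^2*p^3 + 45*n*p^4 + 3*p^5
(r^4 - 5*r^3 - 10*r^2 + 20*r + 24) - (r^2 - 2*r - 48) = r^4 - 5*r^3 - 11*r^2 + 22*r + 72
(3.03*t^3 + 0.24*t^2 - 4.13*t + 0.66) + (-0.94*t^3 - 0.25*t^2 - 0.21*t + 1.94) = 2.09*t^3 - 0.01*t^2 - 4.34*t + 2.6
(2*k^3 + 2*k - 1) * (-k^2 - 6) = -2*k^5 - 14*k^3 + k^2 - 12*k + 6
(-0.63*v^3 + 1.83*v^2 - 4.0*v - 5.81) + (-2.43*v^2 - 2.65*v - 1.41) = -0.63*v^3 - 0.6*v^2 - 6.65*v - 7.22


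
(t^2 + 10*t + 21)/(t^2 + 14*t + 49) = (t + 3)/(t + 7)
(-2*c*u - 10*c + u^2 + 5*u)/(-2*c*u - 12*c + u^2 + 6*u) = (u + 5)/(u + 6)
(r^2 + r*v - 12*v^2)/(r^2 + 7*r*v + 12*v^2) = (r - 3*v)/(r + 3*v)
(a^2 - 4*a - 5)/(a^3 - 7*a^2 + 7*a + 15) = 1/(a - 3)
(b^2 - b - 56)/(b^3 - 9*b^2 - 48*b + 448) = 1/(b - 8)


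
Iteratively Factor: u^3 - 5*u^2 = (u)*(u^2 - 5*u) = u^2*(u - 5)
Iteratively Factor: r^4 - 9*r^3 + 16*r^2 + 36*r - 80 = (r - 2)*(r^3 - 7*r^2 + 2*r + 40) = (r - 2)*(r + 2)*(r^2 - 9*r + 20) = (r - 4)*(r - 2)*(r + 2)*(r - 5)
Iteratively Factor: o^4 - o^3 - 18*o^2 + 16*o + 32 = (o + 1)*(o^3 - 2*o^2 - 16*o + 32) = (o - 4)*(o + 1)*(o^2 + 2*o - 8) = (o - 4)*(o - 2)*(o + 1)*(o + 4)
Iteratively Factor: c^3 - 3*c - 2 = (c - 2)*(c^2 + 2*c + 1) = (c - 2)*(c + 1)*(c + 1)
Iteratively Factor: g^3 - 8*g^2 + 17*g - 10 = (g - 2)*(g^2 - 6*g + 5) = (g - 2)*(g - 1)*(g - 5)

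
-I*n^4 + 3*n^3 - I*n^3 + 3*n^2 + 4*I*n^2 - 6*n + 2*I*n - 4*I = (n + 2)*(n + I)*(n + 2*I)*(-I*n + I)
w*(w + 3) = w^2 + 3*w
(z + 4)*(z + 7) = z^2 + 11*z + 28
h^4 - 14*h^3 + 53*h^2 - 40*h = h*(h - 8)*(h - 5)*(h - 1)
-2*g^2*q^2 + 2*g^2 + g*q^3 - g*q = (-2*g + q)*(q - 1)*(g*q + g)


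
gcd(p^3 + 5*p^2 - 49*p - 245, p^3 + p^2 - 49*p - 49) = p^2 - 49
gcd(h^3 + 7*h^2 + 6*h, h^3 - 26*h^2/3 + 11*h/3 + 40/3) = h + 1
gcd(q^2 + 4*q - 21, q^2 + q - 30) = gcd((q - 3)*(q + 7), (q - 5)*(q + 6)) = 1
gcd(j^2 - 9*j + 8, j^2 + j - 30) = 1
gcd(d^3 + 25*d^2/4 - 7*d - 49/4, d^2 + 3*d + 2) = d + 1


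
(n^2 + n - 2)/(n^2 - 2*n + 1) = (n + 2)/(n - 1)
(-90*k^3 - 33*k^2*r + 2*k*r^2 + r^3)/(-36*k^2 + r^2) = (15*k^2 + 8*k*r + r^2)/(6*k + r)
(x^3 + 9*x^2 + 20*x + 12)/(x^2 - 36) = (x^2 + 3*x + 2)/(x - 6)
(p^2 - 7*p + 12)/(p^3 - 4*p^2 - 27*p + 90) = (p - 4)/(p^2 - p - 30)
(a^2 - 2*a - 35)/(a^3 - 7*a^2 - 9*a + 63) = (a + 5)/(a^2 - 9)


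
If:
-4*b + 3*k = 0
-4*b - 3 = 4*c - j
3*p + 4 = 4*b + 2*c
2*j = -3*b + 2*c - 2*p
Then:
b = 11*p + 18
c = -41*p/2 - 34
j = -38*p - 61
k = 44*p/3 + 24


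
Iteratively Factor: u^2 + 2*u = (u)*(u + 2)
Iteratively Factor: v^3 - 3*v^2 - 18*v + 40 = (v - 2)*(v^2 - v - 20) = (v - 2)*(v + 4)*(v - 5)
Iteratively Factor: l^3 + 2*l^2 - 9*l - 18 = (l - 3)*(l^2 + 5*l + 6) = (l - 3)*(l + 3)*(l + 2)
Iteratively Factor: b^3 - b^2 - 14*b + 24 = (b + 4)*(b^2 - 5*b + 6) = (b - 2)*(b + 4)*(b - 3)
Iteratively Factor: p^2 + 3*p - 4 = (p + 4)*(p - 1)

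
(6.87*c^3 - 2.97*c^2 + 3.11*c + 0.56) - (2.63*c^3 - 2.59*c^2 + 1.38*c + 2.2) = 4.24*c^3 - 0.38*c^2 + 1.73*c - 1.64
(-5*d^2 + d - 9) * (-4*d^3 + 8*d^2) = 20*d^5 - 44*d^4 + 44*d^3 - 72*d^2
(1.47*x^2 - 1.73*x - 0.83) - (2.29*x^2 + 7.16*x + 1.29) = -0.82*x^2 - 8.89*x - 2.12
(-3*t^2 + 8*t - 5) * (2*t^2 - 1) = -6*t^4 + 16*t^3 - 7*t^2 - 8*t + 5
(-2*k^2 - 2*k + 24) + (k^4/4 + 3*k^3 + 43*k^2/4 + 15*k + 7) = k^4/4 + 3*k^3 + 35*k^2/4 + 13*k + 31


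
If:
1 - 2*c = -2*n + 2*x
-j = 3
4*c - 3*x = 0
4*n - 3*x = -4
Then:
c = -3/8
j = -3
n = -11/8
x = -1/2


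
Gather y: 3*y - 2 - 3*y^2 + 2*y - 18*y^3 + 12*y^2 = -18*y^3 + 9*y^2 + 5*y - 2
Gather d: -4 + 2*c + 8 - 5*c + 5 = 9 - 3*c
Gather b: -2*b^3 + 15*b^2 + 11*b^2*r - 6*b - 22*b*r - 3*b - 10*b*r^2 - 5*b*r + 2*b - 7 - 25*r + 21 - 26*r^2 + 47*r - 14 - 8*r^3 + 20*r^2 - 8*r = -2*b^3 + b^2*(11*r + 15) + b*(-10*r^2 - 27*r - 7) - 8*r^3 - 6*r^2 + 14*r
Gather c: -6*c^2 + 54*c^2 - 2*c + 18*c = 48*c^2 + 16*c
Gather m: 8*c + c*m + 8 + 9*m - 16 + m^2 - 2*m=8*c + m^2 + m*(c + 7) - 8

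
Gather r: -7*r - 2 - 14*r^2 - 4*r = -14*r^2 - 11*r - 2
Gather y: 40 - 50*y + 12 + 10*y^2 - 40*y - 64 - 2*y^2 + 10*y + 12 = 8*y^2 - 80*y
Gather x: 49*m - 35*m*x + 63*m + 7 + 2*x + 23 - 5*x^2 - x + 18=112*m - 5*x^2 + x*(1 - 35*m) + 48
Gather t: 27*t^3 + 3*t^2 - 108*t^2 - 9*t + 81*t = 27*t^3 - 105*t^2 + 72*t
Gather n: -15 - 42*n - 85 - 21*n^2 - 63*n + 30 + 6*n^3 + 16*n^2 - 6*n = 6*n^3 - 5*n^2 - 111*n - 70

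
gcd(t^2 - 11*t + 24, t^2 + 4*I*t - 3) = 1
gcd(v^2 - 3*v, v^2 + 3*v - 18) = v - 3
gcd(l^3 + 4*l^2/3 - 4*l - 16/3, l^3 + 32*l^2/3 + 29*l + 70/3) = l + 2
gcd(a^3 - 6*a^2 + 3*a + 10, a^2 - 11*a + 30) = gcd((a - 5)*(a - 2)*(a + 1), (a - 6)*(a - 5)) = a - 5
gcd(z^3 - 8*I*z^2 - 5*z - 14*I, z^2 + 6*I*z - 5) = z + I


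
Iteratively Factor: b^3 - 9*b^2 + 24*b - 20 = (b - 2)*(b^2 - 7*b + 10) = (b - 2)^2*(b - 5)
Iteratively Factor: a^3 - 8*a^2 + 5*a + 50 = (a + 2)*(a^2 - 10*a + 25) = (a - 5)*(a + 2)*(a - 5)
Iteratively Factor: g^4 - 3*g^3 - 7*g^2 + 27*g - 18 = (g - 1)*(g^3 - 2*g^2 - 9*g + 18) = (g - 1)*(g + 3)*(g^2 - 5*g + 6) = (g - 3)*(g - 1)*(g + 3)*(g - 2)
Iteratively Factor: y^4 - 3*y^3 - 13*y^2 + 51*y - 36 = (y + 4)*(y^3 - 7*y^2 + 15*y - 9) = (y - 3)*(y + 4)*(y^2 - 4*y + 3) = (y - 3)*(y - 1)*(y + 4)*(y - 3)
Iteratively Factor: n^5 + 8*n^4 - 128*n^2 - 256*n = (n + 4)*(n^4 + 4*n^3 - 16*n^2 - 64*n) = (n + 4)^2*(n^3 - 16*n) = (n + 4)^3*(n^2 - 4*n) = n*(n + 4)^3*(n - 4)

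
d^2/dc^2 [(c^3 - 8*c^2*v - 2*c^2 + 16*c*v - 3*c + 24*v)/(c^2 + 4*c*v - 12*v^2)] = 6*(-20*c^3*v^2 - 8*c^3*v + c^3 + 144*c^2*v^3 + 24*c^2*v^2 - 24*c^2*v - 144*c*v^4 - 192*c*v^3 - 60*c*v^2 + 384*v^5 - 160*v^4 - 176*v^3)/(-c^6 - 12*c^5*v - 12*c^4*v^2 + 224*c^3*v^3 + 144*c^2*v^4 - 1728*c*v^5 + 1728*v^6)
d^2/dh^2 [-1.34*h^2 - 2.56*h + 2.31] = -2.68000000000000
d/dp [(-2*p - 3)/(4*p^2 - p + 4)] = (-8*p^2 + 2*p + (2*p + 3)*(8*p - 1) - 8)/(4*p^2 - p + 4)^2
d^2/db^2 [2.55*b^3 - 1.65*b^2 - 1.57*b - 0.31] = 15.3*b - 3.3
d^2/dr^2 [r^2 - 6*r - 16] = 2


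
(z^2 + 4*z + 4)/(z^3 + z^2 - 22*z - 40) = (z + 2)/(z^2 - z - 20)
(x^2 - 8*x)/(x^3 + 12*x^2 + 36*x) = (x - 8)/(x^2 + 12*x + 36)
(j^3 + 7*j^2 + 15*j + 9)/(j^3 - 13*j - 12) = (j + 3)/(j - 4)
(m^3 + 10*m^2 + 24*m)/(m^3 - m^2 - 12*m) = (m^2 + 10*m + 24)/(m^2 - m - 12)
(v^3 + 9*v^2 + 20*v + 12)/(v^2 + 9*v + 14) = (v^2 + 7*v + 6)/(v + 7)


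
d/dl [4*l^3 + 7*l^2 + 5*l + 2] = 12*l^2 + 14*l + 5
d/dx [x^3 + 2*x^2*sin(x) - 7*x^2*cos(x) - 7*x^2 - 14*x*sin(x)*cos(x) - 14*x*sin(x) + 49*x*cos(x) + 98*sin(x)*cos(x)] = 7*x^2*sin(x) + 2*x^2*cos(x) + 3*x^2 - 45*x*sin(x) - 28*x*cos(x) - 14*x*cos(2*x) - 14*x - 14*sin(x) - 7*sin(2*x) + 49*cos(x) + 98*cos(2*x)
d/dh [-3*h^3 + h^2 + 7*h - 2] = -9*h^2 + 2*h + 7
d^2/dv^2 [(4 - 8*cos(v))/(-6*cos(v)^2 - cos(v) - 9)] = 4*(-162*(1 - cos(2*v))^2*cos(v) + 39*(1 - cos(2*v))^2 - 423*cos(v)/2 - 101*cos(2*v)/2 + 117*cos(3*v)/2 + 36*cos(5*v) - 273/2)/(cos(v) + 3*cos(2*v) + 12)^3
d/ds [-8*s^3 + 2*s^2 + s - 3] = -24*s^2 + 4*s + 1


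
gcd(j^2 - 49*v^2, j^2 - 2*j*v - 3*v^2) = 1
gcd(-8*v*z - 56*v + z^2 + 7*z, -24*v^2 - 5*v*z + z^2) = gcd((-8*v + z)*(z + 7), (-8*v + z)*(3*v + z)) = -8*v + z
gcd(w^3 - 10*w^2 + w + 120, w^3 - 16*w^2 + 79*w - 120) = w^2 - 13*w + 40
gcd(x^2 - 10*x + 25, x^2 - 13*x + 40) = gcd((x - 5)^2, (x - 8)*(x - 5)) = x - 5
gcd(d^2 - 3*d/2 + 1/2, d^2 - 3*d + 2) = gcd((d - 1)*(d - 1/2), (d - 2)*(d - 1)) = d - 1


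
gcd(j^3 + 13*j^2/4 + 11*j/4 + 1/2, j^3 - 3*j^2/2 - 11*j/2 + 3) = j + 2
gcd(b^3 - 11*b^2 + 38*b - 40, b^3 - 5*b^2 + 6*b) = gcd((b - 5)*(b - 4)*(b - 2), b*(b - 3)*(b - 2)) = b - 2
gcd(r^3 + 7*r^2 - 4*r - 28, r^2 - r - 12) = 1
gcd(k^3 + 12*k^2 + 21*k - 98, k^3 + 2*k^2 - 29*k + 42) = k^2 + 5*k - 14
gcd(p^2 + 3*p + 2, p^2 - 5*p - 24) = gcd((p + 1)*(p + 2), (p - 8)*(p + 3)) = 1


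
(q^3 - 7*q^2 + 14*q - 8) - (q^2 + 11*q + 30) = q^3 - 8*q^2 + 3*q - 38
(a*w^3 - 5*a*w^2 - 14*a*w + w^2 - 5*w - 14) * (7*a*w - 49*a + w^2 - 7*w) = 7*a^2*w^4 - 84*a^2*w^3 + 147*a^2*w^2 + 686*a^2*w + a*w^5 - 12*a*w^4 + 28*a*w^3 + 14*a*w^2 + 147*a*w + 686*a + w^4 - 12*w^3 + 21*w^2 + 98*w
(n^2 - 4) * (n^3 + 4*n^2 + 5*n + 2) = n^5 + 4*n^4 + n^3 - 14*n^2 - 20*n - 8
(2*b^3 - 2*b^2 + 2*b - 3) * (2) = 4*b^3 - 4*b^2 + 4*b - 6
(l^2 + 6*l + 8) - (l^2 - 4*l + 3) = 10*l + 5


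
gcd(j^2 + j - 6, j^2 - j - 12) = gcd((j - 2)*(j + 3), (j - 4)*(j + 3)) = j + 3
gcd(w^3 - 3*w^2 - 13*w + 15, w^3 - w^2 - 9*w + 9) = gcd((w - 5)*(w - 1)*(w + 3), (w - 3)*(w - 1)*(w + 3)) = w^2 + 2*w - 3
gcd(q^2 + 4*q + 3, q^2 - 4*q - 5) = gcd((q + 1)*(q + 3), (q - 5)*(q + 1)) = q + 1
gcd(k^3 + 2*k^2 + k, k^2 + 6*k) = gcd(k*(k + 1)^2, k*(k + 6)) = k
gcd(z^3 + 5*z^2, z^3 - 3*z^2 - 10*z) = z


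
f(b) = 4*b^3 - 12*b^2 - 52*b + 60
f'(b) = 12*b^2 - 24*b - 52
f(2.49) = -82.13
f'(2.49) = -37.36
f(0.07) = 56.30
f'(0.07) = -53.62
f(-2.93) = 8.73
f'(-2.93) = 121.34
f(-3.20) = -27.55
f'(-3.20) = 147.68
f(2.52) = -83.23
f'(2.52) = -36.28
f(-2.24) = 71.31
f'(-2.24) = 61.97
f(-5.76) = -803.02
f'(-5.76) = 484.37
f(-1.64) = 95.36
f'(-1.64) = 19.64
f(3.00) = -96.00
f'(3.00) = -16.00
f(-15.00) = -15360.00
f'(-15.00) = 3008.00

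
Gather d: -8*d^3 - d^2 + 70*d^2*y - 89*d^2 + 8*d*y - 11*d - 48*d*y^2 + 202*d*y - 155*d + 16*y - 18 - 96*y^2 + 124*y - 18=-8*d^3 + d^2*(70*y - 90) + d*(-48*y^2 + 210*y - 166) - 96*y^2 + 140*y - 36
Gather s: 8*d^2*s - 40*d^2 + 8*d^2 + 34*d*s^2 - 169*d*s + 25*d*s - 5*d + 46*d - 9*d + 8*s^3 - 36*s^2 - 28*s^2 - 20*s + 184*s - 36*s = -32*d^2 + 32*d + 8*s^3 + s^2*(34*d - 64) + s*(8*d^2 - 144*d + 128)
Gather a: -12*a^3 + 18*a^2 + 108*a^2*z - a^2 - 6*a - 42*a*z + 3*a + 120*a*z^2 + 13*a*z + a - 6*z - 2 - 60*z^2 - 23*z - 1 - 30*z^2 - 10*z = -12*a^3 + a^2*(108*z + 17) + a*(120*z^2 - 29*z - 2) - 90*z^2 - 39*z - 3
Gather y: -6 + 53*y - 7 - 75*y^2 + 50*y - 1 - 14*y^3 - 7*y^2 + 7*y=-14*y^3 - 82*y^2 + 110*y - 14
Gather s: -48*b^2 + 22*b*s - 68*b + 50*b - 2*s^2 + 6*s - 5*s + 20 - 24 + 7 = -48*b^2 - 18*b - 2*s^2 + s*(22*b + 1) + 3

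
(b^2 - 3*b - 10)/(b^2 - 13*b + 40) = (b + 2)/(b - 8)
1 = 1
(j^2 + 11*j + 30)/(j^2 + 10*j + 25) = (j + 6)/(j + 5)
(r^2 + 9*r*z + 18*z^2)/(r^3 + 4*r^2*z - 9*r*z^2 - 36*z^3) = (-r - 6*z)/(-r^2 - r*z + 12*z^2)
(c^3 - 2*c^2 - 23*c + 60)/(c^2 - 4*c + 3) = (c^2 + c - 20)/(c - 1)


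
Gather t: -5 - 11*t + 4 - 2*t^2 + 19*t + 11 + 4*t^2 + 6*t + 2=2*t^2 + 14*t + 12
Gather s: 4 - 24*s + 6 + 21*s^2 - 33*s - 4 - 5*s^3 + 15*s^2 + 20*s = -5*s^3 + 36*s^2 - 37*s + 6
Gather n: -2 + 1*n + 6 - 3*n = 4 - 2*n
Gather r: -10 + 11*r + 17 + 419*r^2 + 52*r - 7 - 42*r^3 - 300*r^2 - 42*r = -42*r^3 + 119*r^2 + 21*r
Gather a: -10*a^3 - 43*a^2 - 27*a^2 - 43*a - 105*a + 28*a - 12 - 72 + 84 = -10*a^3 - 70*a^2 - 120*a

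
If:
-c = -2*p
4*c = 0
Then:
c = 0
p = 0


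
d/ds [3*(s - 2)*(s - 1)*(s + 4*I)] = 9*s^2 + s*(-18 + 24*I) + 6 - 36*I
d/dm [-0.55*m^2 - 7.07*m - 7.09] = -1.1*m - 7.07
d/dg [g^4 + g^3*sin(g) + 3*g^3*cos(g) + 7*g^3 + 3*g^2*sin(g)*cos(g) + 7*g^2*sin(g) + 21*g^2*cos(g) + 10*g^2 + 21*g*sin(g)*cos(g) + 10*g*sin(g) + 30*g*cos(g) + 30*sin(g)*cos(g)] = -3*g^3*sin(g) + g^3*cos(g) + 4*g^3 - 18*g^2*sin(g) + 16*g^2*cos(g) + 3*g^2*cos(2*g) + 21*g^2 - 16*g*sin(g) + 3*g*sin(2*g) + 52*g*cos(g) + 21*g*cos(2*g) + 20*g + 10*sin(g) + 21*sin(2*g)/2 + 30*cos(g) + 30*cos(2*g)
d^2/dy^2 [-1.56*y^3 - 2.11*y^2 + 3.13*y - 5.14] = -9.36*y - 4.22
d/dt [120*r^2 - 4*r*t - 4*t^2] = -4*r - 8*t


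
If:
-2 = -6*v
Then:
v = 1/3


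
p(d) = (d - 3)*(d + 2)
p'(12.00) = 23.00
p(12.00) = 126.00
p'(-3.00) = -7.00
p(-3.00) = 6.00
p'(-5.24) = -11.48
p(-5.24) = 26.70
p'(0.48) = -0.04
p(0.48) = -6.25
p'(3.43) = 5.86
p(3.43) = 2.33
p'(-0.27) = -1.54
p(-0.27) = -5.66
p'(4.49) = 7.98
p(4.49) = 9.67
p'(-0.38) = -1.76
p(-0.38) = -5.48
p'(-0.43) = -1.86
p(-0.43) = -5.39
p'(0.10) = -0.80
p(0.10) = -6.09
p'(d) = 2*d - 1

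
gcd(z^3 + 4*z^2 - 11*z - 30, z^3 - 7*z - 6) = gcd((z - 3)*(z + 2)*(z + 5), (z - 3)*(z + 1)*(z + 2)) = z^2 - z - 6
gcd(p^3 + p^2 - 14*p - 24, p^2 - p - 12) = p^2 - p - 12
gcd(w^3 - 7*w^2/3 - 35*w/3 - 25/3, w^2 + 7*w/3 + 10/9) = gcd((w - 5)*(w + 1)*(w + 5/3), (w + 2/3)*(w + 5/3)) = w + 5/3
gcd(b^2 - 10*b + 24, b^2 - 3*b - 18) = b - 6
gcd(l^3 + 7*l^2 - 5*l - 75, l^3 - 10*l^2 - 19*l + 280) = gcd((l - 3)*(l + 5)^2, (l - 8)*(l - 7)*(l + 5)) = l + 5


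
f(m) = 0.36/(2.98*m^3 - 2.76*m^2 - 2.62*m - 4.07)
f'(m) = 0.36*(-8.94*m^2 + 5.52*m + 2.62)/(2.98*m^3 - 2.76*m^2 - 2.62*m - 4.07)^2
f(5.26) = 0.00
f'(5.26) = -0.00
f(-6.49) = -0.00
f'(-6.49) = -0.00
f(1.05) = -0.06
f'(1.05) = -0.01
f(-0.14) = -0.10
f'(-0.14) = 0.04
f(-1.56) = -0.02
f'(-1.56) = -0.03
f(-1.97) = -0.01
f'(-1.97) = -0.01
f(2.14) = 0.05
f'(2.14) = -0.20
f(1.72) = -0.23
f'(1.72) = -2.07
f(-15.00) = -0.00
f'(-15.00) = -0.00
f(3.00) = 0.01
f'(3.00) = -0.01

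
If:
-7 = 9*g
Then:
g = -7/9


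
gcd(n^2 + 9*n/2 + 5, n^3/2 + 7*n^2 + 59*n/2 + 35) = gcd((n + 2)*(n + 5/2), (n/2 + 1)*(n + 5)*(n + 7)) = n + 2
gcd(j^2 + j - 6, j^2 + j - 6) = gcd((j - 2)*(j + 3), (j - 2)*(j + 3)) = j^2 + j - 6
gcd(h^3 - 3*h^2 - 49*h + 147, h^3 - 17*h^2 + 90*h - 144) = h - 3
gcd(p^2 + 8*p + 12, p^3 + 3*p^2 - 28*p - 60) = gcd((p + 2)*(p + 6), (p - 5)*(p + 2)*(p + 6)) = p^2 + 8*p + 12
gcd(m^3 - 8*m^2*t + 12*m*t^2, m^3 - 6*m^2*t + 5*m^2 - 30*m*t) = -m^2 + 6*m*t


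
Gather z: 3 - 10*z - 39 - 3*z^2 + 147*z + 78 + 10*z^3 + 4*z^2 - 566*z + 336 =10*z^3 + z^2 - 429*z + 378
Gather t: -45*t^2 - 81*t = -45*t^2 - 81*t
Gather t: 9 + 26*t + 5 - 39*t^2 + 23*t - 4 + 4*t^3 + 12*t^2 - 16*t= 4*t^3 - 27*t^2 + 33*t + 10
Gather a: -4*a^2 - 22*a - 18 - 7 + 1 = -4*a^2 - 22*a - 24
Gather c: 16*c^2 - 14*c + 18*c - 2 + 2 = 16*c^2 + 4*c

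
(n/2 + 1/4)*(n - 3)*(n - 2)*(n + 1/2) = n^4/2 - 2*n^3 + 5*n^2/8 + 19*n/8 + 3/4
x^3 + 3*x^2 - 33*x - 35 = (x - 5)*(x + 1)*(x + 7)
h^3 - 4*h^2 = h^2*(h - 4)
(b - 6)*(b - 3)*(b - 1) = b^3 - 10*b^2 + 27*b - 18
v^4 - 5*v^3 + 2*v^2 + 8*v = v*(v - 4)*(v - 2)*(v + 1)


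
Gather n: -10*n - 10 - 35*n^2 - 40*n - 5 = -35*n^2 - 50*n - 15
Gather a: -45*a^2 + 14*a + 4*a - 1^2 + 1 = -45*a^2 + 18*a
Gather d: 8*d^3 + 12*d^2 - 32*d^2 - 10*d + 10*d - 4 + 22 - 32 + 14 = 8*d^3 - 20*d^2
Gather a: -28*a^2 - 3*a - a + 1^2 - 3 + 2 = -28*a^2 - 4*a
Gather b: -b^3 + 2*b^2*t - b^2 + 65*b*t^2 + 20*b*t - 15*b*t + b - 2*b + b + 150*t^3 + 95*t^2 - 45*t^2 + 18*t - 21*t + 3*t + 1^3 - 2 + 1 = -b^3 + b^2*(2*t - 1) + b*(65*t^2 + 5*t) + 150*t^3 + 50*t^2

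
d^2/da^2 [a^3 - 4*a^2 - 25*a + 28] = 6*a - 8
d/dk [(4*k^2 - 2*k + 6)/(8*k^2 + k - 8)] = 10*(2*k^2 - 16*k + 1)/(64*k^4 + 16*k^3 - 127*k^2 - 16*k + 64)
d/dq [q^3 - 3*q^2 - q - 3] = 3*q^2 - 6*q - 1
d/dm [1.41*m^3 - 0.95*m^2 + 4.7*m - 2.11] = 4.23*m^2 - 1.9*m + 4.7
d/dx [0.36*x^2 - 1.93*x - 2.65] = 0.72*x - 1.93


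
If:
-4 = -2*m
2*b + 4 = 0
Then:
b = -2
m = 2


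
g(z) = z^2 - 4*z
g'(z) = 2*z - 4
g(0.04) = -0.16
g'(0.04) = -3.92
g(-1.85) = 10.82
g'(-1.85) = -7.70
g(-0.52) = 2.35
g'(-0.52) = -5.04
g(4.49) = 2.20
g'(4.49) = 4.98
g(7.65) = 27.92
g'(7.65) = 11.30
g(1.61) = -3.85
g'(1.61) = -0.78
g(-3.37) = 24.84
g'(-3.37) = -10.74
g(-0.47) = 2.10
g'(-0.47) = -4.94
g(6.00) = 12.00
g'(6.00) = 8.00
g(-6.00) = 60.00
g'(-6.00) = -16.00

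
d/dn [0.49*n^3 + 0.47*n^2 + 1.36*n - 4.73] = 1.47*n^2 + 0.94*n + 1.36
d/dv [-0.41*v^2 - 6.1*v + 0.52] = -0.82*v - 6.1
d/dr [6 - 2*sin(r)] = -2*cos(r)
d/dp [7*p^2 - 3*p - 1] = 14*p - 3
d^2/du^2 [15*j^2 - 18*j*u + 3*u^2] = 6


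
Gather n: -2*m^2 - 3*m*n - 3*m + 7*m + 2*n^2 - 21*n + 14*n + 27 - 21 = -2*m^2 + 4*m + 2*n^2 + n*(-3*m - 7) + 6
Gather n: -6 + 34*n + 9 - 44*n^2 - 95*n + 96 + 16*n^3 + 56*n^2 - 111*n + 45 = 16*n^3 + 12*n^2 - 172*n + 144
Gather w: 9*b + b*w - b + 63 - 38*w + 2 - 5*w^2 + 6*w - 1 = 8*b - 5*w^2 + w*(b - 32) + 64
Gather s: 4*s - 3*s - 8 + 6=s - 2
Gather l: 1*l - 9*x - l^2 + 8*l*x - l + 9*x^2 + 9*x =-l^2 + 8*l*x + 9*x^2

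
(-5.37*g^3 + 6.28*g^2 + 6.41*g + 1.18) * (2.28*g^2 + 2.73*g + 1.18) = -12.2436*g^5 - 0.341700000000001*g^4 + 25.4226*g^3 + 27.6001*g^2 + 10.7852*g + 1.3924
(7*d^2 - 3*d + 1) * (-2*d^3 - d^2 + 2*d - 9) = -14*d^5 - d^4 + 15*d^3 - 70*d^2 + 29*d - 9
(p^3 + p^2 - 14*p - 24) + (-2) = p^3 + p^2 - 14*p - 26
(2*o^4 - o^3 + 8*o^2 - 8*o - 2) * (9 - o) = -2*o^5 + 19*o^4 - 17*o^3 + 80*o^2 - 70*o - 18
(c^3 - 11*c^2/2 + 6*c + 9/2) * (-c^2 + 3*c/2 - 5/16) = -c^5 + 7*c^4 - 233*c^3/16 + 199*c^2/32 + 39*c/8 - 45/32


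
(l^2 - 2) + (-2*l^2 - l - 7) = -l^2 - l - 9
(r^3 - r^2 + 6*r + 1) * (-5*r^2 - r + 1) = -5*r^5 + 4*r^4 - 28*r^3 - 12*r^2 + 5*r + 1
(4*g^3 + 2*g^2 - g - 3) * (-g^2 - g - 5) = -4*g^5 - 6*g^4 - 21*g^3 - 6*g^2 + 8*g + 15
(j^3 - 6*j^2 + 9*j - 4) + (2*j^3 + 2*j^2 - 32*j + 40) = 3*j^3 - 4*j^2 - 23*j + 36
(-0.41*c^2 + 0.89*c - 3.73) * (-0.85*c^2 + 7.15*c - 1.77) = 0.3485*c^4 - 3.688*c^3 + 10.2597*c^2 - 28.2448*c + 6.6021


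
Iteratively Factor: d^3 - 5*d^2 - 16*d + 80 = (d - 4)*(d^2 - d - 20) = (d - 4)*(d + 4)*(d - 5)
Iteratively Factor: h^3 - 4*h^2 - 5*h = (h + 1)*(h^2 - 5*h) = (h - 5)*(h + 1)*(h)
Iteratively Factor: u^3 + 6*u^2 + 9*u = (u + 3)*(u^2 + 3*u) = (u + 3)^2*(u)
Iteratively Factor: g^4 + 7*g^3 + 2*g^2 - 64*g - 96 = (g + 2)*(g^3 + 5*g^2 - 8*g - 48) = (g + 2)*(g + 4)*(g^2 + g - 12) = (g + 2)*(g + 4)^2*(g - 3)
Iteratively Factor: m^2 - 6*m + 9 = (m - 3)*(m - 3)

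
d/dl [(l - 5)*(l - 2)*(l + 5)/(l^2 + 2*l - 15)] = (l^2 - 6*l + 11)/(l^2 - 6*l + 9)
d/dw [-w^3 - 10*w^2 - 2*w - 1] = -3*w^2 - 20*w - 2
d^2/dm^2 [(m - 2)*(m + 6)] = 2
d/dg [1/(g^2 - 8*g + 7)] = 2*(4 - g)/(g^2 - 8*g + 7)^2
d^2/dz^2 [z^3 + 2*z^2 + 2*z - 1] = 6*z + 4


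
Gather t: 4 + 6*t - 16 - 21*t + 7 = -15*t - 5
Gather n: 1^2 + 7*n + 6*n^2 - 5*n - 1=6*n^2 + 2*n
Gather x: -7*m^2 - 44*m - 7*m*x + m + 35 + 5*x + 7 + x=-7*m^2 - 43*m + x*(6 - 7*m) + 42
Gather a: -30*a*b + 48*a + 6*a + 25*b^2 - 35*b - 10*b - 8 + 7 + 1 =a*(54 - 30*b) + 25*b^2 - 45*b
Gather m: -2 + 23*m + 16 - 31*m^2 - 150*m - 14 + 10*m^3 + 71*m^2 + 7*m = 10*m^3 + 40*m^2 - 120*m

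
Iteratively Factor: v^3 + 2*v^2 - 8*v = (v + 4)*(v^2 - 2*v) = v*(v + 4)*(v - 2)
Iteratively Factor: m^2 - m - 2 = (m + 1)*(m - 2)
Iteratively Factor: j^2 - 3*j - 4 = (j + 1)*(j - 4)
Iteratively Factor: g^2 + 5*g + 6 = (g + 2)*(g + 3)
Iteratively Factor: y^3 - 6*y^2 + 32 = (y - 4)*(y^2 - 2*y - 8) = (y - 4)^2*(y + 2)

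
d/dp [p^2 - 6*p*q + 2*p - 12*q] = 2*p - 6*q + 2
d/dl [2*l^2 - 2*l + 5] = 4*l - 2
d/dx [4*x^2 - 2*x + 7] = 8*x - 2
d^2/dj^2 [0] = 0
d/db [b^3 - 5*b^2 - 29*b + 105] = 3*b^2 - 10*b - 29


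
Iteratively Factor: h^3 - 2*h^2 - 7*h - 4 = (h + 1)*(h^2 - 3*h - 4) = (h + 1)^2*(h - 4)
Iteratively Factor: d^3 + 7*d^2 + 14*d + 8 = (d + 4)*(d^2 + 3*d + 2) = (d + 2)*(d + 4)*(d + 1)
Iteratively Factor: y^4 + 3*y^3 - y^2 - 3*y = (y + 1)*(y^3 + 2*y^2 - 3*y) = (y + 1)*(y + 3)*(y^2 - y) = y*(y + 1)*(y + 3)*(y - 1)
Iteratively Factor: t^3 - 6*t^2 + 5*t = (t - 1)*(t^2 - 5*t) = t*(t - 1)*(t - 5)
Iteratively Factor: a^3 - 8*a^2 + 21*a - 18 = (a - 3)*(a^2 - 5*a + 6) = (a - 3)*(a - 2)*(a - 3)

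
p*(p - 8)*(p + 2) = p^3 - 6*p^2 - 16*p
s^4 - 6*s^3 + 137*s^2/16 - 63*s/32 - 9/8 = (s - 4)*(s - 3/2)*(s - 3/4)*(s + 1/4)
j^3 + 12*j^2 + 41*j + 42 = (j + 2)*(j + 3)*(j + 7)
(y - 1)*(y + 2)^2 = y^3 + 3*y^2 - 4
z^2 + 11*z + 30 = (z + 5)*(z + 6)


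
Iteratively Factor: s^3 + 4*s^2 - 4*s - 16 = (s - 2)*(s^2 + 6*s + 8) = (s - 2)*(s + 4)*(s + 2)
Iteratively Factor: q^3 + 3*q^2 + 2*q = (q + 2)*(q^2 + q) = (q + 1)*(q + 2)*(q)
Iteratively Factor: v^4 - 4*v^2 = (v)*(v^3 - 4*v) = v*(v + 2)*(v^2 - 2*v) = v^2*(v + 2)*(v - 2)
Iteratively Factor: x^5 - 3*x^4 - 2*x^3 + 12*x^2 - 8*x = (x + 2)*(x^4 - 5*x^3 + 8*x^2 - 4*x) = x*(x + 2)*(x^3 - 5*x^2 + 8*x - 4) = x*(x - 2)*(x + 2)*(x^2 - 3*x + 2) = x*(x - 2)^2*(x + 2)*(x - 1)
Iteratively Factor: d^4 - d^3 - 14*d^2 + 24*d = (d)*(d^3 - d^2 - 14*d + 24) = d*(d - 2)*(d^2 + d - 12) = d*(d - 2)*(d + 4)*(d - 3)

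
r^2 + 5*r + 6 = (r + 2)*(r + 3)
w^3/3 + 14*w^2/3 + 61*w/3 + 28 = (w/3 + 1)*(w + 4)*(w + 7)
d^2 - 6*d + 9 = (d - 3)^2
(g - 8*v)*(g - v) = g^2 - 9*g*v + 8*v^2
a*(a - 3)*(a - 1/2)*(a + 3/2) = a^4 - 2*a^3 - 15*a^2/4 + 9*a/4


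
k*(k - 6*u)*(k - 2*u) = k^3 - 8*k^2*u + 12*k*u^2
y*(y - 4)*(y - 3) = y^3 - 7*y^2 + 12*y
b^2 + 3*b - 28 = (b - 4)*(b + 7)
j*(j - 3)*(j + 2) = j^3 - j^2 - 6*j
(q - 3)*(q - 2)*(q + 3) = q^3 - 2*q^2 - 9*q + 18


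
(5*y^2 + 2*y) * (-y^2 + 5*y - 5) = -5*y^4 + 23*y^3 - 15*y^2 - 10*y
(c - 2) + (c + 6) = 2*c + 4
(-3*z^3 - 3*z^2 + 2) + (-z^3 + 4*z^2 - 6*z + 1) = -4*z^3 + z^2 - 6*z + 3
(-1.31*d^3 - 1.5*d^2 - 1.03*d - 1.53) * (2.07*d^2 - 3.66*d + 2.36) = -2.7117*d^5 + 1.6896*d^4 + 0.2663*d^3 - 2.9373*d^2 + 3.169*d - 3.6108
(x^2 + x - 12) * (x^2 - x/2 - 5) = x^4 + x^3/2 - 35*x^2/2 + x + 60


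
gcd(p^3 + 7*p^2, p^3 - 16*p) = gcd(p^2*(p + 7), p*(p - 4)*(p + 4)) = p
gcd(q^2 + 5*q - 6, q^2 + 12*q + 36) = q + 6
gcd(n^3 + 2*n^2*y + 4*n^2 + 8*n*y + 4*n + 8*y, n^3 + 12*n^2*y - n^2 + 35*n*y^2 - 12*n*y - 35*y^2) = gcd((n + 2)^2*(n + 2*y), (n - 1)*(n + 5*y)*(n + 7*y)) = 1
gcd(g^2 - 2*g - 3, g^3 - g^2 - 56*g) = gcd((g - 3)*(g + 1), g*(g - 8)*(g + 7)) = 1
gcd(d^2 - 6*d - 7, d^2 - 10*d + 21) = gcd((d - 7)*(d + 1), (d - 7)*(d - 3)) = d - 7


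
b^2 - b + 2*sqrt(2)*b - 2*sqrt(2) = (b - 1)*(b + 2*sqrt(2))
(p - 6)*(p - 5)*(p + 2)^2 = p^4 - 7*p^3 - 10*p^2 + 76*p + 120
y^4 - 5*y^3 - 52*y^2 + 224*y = y*(y - 8)*(y - 4)*(y + 7)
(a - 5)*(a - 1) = a^2 - 6*a + 5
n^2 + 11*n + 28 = (n + 4)*(n + 7)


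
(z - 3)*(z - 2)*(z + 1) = z^3 - 4*z^2 + z + 6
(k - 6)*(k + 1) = k^2 - 5*k - 6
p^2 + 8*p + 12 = (p + 2)*(p + 6)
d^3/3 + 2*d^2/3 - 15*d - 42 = (d/3 + 1)*(d - 7)*(d + 6)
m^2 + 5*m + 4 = (m + 1)*(m + 4)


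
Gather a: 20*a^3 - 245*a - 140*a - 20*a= 20*a^3 - 405*a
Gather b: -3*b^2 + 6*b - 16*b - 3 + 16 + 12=-3*b^2 - 10*b + 25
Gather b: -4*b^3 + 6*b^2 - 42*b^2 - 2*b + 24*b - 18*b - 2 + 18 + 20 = -4*b^3 - 36*b^2 + 4*b + 36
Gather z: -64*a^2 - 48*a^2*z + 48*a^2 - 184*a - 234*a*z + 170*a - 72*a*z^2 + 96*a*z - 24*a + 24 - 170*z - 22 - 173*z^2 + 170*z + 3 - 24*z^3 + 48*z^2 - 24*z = -16*a^2 - 38*a - 24*z^3 + z^2*(-72*a - 125) + z*(-48*a^2 - 138*a - 24) + 5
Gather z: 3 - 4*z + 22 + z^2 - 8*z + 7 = z^2 - 12*z + 32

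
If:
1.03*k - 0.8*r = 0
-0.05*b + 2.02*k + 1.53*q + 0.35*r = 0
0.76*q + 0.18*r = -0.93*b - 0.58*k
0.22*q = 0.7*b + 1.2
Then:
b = -0.80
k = -1.83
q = 2.92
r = -2.35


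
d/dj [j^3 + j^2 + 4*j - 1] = 3*j^2 + 2*j + 4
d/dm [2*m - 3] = 2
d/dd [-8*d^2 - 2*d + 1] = -16*d - 2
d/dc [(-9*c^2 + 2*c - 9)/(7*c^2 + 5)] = 2*(-7*c^2 + 18*c + 5)/(49*c^4 + 70*c^2 + 25)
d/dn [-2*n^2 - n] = -4*n - 1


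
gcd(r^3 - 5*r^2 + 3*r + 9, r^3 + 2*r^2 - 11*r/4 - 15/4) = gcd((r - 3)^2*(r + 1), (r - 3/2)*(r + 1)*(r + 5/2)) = r + 1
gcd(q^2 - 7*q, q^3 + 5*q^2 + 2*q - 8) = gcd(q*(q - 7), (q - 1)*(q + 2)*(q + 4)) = 1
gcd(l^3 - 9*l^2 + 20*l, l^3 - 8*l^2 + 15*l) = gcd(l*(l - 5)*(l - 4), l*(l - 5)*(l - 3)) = l^2 - 5*l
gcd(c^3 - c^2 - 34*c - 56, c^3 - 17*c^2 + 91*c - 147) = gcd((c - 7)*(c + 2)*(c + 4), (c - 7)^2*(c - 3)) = c - 7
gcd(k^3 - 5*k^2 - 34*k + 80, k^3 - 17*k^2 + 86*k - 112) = k^2 - 10*k + 16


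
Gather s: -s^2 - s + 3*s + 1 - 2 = -s^2 + 2*s - 1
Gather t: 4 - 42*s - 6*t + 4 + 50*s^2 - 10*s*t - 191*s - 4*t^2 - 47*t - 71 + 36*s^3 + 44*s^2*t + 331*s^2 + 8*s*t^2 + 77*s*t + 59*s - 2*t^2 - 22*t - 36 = 36*s^3 + 381*s^2 - 174*s + t^2*(8*s - 6) + t*(44*s^2 + 67*s - 75) - 99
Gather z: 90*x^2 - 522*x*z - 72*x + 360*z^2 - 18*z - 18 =90*x^2 - 72*x + 360*z^2 + z*(-522*x - 18) - 18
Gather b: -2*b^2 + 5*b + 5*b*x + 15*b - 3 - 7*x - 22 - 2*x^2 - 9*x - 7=-2*b^2 + b*(5*x + 20) - 2*x^2 - 16*x - 32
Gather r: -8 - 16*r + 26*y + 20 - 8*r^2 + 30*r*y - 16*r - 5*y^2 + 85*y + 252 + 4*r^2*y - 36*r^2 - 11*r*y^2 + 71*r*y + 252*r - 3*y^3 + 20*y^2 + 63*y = r^2*(4*y - 44) + r*(-11*y^2 + 101*y + 220) - 3*y^3 + 15*y^2 + 174*y + 264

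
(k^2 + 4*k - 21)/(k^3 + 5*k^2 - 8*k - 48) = (k + 7)/(k^2 + 8*k + 16)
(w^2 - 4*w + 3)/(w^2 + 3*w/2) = 2*(w^2 - 4*w + 3)/(w*(2*w + 3))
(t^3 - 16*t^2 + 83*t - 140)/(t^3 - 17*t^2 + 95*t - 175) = (t - 4)/(t - 5)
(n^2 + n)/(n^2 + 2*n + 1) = n/(n + 1)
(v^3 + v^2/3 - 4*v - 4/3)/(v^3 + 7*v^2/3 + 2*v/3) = (v - 2)/v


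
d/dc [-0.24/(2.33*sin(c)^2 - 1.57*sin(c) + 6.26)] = (1.1184*sin(c) - 0.3768)*cos(c)/(2.33*sin(c)^2 - 1.57*sin(c) + 6.26)^2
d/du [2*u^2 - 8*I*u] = 4*u - 8*I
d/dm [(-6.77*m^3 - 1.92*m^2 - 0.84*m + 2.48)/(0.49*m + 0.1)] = (-6.6346*m^3 - 2.9718*m^2 - 0.384*m - 1.2992)/(0.2401*m^2 + 0.098*m + 0.01)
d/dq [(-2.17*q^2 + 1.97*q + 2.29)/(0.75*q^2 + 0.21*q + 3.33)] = (-1.9332*q^2 - 17.8872*q + 6.0792)/(0.5625*q^4 + 0.315*q^3 + 5.0391*q^2 + 1.3986*q + 11.0889)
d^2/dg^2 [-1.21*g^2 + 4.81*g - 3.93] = -2.42000000000000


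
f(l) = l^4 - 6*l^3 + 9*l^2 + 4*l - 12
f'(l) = 4*l^3 - 18*l^2 + 18*l + 4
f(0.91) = -4.74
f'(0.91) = 8.49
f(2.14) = -0.05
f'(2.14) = -0.71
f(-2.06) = 88.41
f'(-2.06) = -144.43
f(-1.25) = 11.22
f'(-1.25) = -54.44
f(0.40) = -9.32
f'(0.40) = 8.58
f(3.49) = 4.88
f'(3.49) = 17.61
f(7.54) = 1189.96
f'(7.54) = 831.04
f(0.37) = -9.57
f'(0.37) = 8.40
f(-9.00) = 11616.00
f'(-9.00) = -4532.00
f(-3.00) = 300.00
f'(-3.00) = -320.00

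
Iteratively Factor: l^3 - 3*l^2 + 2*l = (l - 2)*(l^2 - l) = l*(l - 2)*(l - 1)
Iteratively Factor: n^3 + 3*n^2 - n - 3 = (n + 3)*(n^2 - 1) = (n + 1)*(n + 3)*(n - 1)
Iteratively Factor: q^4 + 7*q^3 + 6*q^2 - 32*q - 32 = (q + 1)*(q^3 + 6*q^2 - 32) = (q - 2)*(q + 1)*(q^2 + 8*q + 16) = (q - 2)*(q + 1)*(q + 4)*(q + 4)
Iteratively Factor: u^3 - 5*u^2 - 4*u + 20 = (u + 2)*(u^2 - 7*u + 10) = (u - 2)*(u + 2)*(u - 5)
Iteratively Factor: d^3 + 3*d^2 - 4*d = (d + 4)*(d^2 - d) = d*(d + 4)*(d - 1)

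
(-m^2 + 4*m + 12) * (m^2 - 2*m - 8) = -m^4 + 6*m^3 + 12*m^2 - 56*m - 96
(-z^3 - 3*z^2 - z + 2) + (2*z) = -z^3 - 3*z^2 + z + 2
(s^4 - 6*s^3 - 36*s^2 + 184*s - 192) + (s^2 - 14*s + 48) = s^4 - 6*s^3 - 35*s^2 + 170*s - 144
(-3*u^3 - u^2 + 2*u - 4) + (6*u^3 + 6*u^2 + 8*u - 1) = 3*u^3 + 5*u^2 + 10*u - 5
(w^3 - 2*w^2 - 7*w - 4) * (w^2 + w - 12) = w^5 - w^4 - 21*w^3 + 13*w^2 + 80*w + 48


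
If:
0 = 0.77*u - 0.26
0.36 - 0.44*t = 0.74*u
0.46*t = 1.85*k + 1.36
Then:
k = -0.67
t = 0.25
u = 0.34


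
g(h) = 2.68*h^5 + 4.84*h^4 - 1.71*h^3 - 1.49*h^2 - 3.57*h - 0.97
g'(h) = 13.4*h^4 + 19.36*h^3 - 5.13*h^2 - 2.98*h - 3.57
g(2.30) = 270.07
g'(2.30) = 572.98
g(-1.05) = 5.58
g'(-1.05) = -12.22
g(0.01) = -1.01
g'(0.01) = -3.60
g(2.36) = 306.17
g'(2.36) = 630.97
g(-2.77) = -118.27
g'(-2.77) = 342.75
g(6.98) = 55211.56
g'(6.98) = 38116.69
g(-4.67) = -3493.37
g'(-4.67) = 4300.11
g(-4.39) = -2441.45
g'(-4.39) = 3249.65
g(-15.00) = -1784611.42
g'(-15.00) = 611921.88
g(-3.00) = -216.70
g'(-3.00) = 521.88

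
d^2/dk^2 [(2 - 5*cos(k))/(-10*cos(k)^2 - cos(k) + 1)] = (-1125*(1 - cos(2*k))^2*cos(k) + 425*(1 - cos(2*k))^2/2 + 997*cos(k) + 577*cos(2*k)/2 - 810*cos(3*k) + 250*cos(5*k) - 1191/2)/(cos(k) + 5*cos(2*k) + 4)^3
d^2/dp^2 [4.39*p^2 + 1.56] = 8.78000000000000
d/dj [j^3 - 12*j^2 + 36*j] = 3*j^2 - 24*j + 36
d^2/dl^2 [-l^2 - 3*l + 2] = -2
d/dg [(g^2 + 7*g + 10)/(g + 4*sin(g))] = ((g + 4*sin(g))*(2*g + 7) - (4*cos(g) + 1)*(g^2 + 7*g + 10))/(g + 4*sin(g))^2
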